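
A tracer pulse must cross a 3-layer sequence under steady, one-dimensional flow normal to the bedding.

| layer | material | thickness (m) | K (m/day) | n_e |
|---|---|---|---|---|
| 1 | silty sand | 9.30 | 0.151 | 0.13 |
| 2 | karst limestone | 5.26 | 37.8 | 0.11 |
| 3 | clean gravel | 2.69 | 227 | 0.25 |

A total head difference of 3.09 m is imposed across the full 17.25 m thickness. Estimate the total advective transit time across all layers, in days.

With flow normal to the layers, continuity requires the same specific discharge q through every layer.
Σ(b_i/K_i) = 9.30/0.151 + 5.26/37.8 + 2.69/227 = 61.74 d.
q = Δh / Σ(b_i/K_i) = 3.09 / 61.74 = 0.05005 m/day.
In each layer the seepage velocity is v_i = q/n_i, so the layer transit time is t_i = b_i·n_i / q:
  layer 1 (silty sand): t_1 = 9.30 × 0.13 / 0.05005 = 24.16 d
  layer 2 (karst limestone): t_2 = 5.26 × 0.11 / 0.05005 = 11.56 d
  layer 3 (clean gravel): t_3 = 2.69 × 0.25 / 0.05005 = 13.44 d
Total t = Σ t_i = 49.15 days.

49.2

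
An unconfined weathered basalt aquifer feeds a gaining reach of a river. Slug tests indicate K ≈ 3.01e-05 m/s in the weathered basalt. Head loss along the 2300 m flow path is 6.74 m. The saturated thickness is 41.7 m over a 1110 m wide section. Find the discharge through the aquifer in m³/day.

353

Convert K: 3.01e-05 m/s × 86400 = 2.601 m/day.
Cross-sectional area A = 1110 × 41.7 = 46287 m².
Hydraulic gradient i = Δh / L = 6.74 / 2300 = 0.002930.
Darcy's law: Q = K · A · i = 2.601 × 46287 × 0.002930 = 352.8 m³/day.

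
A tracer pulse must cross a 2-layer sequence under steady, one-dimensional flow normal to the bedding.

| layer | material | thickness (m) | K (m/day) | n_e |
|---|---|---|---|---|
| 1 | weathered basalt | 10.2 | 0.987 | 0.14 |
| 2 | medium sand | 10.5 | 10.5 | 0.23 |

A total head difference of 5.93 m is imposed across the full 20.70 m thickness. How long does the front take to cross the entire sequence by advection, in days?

With flow normal to the layers, continuity requires the same specific discharge q through every layer.
Σ(b_i/K_i) = 10.2/0.987 + 10.5/10.5 = 11.33 d.
q = Δh / Σ(b_i/K_i) = 5.93 / 11.33 = 0.5232 m/day.
In each layer the seepage velocity is v_i = q/n_i, so the layer transit time is t_i = b_i·n_i / q:
  layer 1 (weathered basalt): t_1 = 10.2 × 0.14 / 0.5232 = 2.729 d
  layer 2 (medium sand): t_2 = 10.5 × 0.23 / 0.5232 = 4.616 d
Total t = Σ t_i = 7.345 days.

7.35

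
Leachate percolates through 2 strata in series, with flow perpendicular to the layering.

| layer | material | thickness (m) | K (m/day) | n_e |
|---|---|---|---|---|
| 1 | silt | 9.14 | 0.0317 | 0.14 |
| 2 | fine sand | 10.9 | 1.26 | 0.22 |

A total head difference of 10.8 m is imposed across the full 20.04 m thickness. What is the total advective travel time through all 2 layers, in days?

101

With flow normal to the layers, continuity requires the same specific discharge q through every layer.
Σ(b_i/K_i) = 9.14/0.0317 + 10.9/1.26 = 297.0 d.
q = Δh / Σ(b_i/K_i) = 10.8 / 297.0 = 0.03637 m/day.
In each layer the seepage velocity is v_i = q/n_i, so the layer transit time is t_i = b_i·n_i / q:
  layer 1 (silt): t_1 = 9.14 × 0.14 / 0.03637 = 35.19 d
  layer 2 (fine sand): t_2 = 10.9 × 0.22 / 0.03637 = 65.94 d
Total t = Σ t_i = 101.1 days.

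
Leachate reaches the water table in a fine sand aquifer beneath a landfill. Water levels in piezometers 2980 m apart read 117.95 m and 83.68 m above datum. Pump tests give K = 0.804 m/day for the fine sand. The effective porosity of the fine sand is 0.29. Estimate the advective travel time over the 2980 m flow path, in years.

256

Hydraulic gradient i = (117.95 − 83.68) / 2980 = 34.27 / 2980 = 0.01150.
Darcy flux q = K · i = 0.8040 × 0.01150 = 0.009246 m/day.
Seepage velocity v = q / n_e = 0.009246 / 0.29 = 0.03188 m/day.
Travel time t = L / v = 2980 / 0.03188 = 93467 days = 255.9 years.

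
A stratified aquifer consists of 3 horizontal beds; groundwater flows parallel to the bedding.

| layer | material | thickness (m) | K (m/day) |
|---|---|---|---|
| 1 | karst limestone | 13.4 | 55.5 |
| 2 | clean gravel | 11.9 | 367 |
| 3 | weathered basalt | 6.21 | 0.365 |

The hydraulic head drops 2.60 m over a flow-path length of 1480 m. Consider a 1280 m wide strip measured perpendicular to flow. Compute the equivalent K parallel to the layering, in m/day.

Flow is parallel to layering, so each bed carries its own Darcy discharge and the transmissivities add.
Σ(K_i·b_i) = 55.5×13.4 + 367×11.9 + 0.365×6.21 = 5113 m²/day.
Total thickness b = 31.51 m, so K_eq = Σ(K_i·b_i)/b = 162.3 m/day.

162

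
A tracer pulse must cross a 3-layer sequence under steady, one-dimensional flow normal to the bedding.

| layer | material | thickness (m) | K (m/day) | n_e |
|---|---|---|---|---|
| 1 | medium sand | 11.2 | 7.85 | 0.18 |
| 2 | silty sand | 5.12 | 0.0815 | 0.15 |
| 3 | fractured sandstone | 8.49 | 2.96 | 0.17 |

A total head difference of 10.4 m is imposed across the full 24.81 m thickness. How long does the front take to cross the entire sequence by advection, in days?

27.3

With flow normal to the layers, continuity requires the same specific discharge q through every layer.
Σ(b_i/K_i) = 11.2/7.85 + 5.12/0.0815 + 8.49/2.96 = 67.12 d.
q = Δh / Σ(b_i/K_i) = 10.4 / 67.12 = 0.1550 m/day.
In each layer the seepage velocity is v_i = q/n_i, so the layer transit time is t_i = b_i·n_i / q:
  layer 1 (medium sand): t_1 = 11.2 × 0.18 / 0.1550 = 13.01 d
  layer 2 (silty sand): t_2 = 5.12 × 0.15 / 0.1550 = 4.956 d
  layer 3 (fractured sandstone): t_3 = 8.49 × 0.17 / 0.1550 = 9.314 d
Total t = Σ t_i = 27.28 days.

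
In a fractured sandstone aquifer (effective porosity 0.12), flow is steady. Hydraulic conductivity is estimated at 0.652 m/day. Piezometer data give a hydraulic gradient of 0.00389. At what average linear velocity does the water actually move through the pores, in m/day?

0.0211

Hydraulic gradient i = 0.00389.
Darcy flux q = K · i = 0.6520 × 0.003890 = 0.002536 m/day.
Seepage velocity v = q / n_e = 0.002536 / 0.12 = 0.02114 m/day.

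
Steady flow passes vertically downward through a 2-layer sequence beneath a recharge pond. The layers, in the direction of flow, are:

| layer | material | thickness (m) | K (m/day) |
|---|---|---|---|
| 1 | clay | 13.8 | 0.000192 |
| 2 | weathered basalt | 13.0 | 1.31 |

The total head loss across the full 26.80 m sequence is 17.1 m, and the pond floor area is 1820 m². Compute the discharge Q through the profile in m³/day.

0.433

Flow is perpendicular to layering, so the layers act in series and the equivalent K is the thickness-weighted harmonic mean.
Total thickness L = 13.8 + 13.0 = 26.80 m.
Σ(b_i/K_i) = 13.8/0.000192 + 13.0/1.31 = 71885 d.
K_eq = L / Σ(b_i/K_i) = 26.80 / 71885 = 0.0003728 m/day.
Q = K_eq · A · (Δh/L) = 0.0003728 × 1820 × (17.1/26.80) = 0.4329 m³/day.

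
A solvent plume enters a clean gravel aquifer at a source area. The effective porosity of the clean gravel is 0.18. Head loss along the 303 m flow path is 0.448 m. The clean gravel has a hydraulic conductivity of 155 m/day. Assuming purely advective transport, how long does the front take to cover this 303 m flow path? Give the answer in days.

238

Hydraulic gradient i = Δh / L = 0.448 / 303 = 0.001479.
Darcy flux q = K · i = 155.0 × 0.001479 = 0.2292 m/day.
Seepage velocity v = q / n_e = 0.2292 / 0.18 = 1.273 m/day.
Travel time t = L / v = 303 / 1.273 = 238.0 days.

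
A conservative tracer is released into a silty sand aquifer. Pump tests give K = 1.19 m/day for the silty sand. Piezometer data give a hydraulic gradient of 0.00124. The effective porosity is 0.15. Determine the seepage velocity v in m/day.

Hydraulic gradient i = 0.00124.
Darcy flux q = K · i = 1.190 × 0.001240 = 0.001476 m/day.
Seepage velocity v = q / n_e = 0.001476 / 0.15 = 0.009837 m/day.

0.00984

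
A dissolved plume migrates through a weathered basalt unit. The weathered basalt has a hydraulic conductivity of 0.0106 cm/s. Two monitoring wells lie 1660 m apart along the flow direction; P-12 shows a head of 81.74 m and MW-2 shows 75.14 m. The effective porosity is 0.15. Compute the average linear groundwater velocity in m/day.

0.243

Convert K: 0.0106 cm/s × 864 = 9.158 m/day.
Hydraulic gradient i = (81.74 − 75.14) / 1660 = 6.6 / 1660 = 0.003976.
Darcy flux q = K · i = 9.158 × 0.003976 = 0.03641 m/day.
Seepage velocity v = q / n_e = 0.03641 / 0.15 = 0.2428 m/day.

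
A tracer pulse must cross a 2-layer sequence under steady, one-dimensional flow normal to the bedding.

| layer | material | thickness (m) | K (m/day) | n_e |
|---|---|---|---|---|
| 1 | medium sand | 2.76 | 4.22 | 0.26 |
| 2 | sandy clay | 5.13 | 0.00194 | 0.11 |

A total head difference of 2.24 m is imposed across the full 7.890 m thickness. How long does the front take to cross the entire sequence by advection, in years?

4.14

With flow normal to the layers, continuity requires the same specific discharge q through every layer.
Σ(b_i/K_i) = 2.76/4.22 + 5.13/0.00194 = 2645 d.
q = Δh / Σ(b_i/K_i) = 2.24 / 2645 = 0.0008469 m/day.
In each layer the seepage velocity is v_i = q/n_i, so the layer transit time is t_i = b_i·n_i / q:
  layer 1 (medium sand): t_1 = 2.76 × 0.26 / 0.0008469 = 847.3 d
  layer 2 (sandy clay): t_2 = 5.13 × 0.11 / 0.0008469 = 666.3 d
Total t = Σ t_i = 1514 days = 4.144 years.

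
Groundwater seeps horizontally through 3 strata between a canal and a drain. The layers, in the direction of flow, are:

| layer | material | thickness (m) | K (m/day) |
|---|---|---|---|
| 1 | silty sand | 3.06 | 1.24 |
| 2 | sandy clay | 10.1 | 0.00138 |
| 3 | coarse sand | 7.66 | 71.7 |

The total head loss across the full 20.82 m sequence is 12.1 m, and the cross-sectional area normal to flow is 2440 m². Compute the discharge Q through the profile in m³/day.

Flow is perpendicular to layering, so the layers act in series and the equivalent K is the thickness-weighted harmonic mean.
Total thickness L = 3.06 + 10.1 + 7.66 = 20.82 m.
Σ(b_i/K_i) = 3.06/1.24 + 10.1/0.00138 + 7.66/71.7 = 7321 d.
K_eq = L / Σ(b_i/K_i) = 20.82 / 7321 = 0.002844 m/day.
Q = K_eq · A · (Δh/L) = 0.002844 × 2440 × (12.1/20.82) = 4.033 m³/day.

4.03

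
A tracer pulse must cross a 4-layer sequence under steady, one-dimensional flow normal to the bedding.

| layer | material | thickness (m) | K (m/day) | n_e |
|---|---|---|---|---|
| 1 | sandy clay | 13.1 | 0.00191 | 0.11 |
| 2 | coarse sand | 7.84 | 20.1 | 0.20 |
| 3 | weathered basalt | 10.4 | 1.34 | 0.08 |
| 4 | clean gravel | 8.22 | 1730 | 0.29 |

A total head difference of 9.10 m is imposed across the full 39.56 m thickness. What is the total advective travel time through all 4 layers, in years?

With flow normal to the layers, continuity requires the same specific discharge q through every layer.
Σ(b_i/K_i) = 13.1/0.00191 + 7.84/20.1 + 10.4/1.34 + 8.22/1730 = 6867 d.
q = Δh / Σ(b_i/K_i) = 9.10 / 6867 = 0.001325 m/day.
In each layer the seepage velocity is v_i = q/n_i, so the layer transit time is t_i = b_i·n_i / q:
  layer 1 (sandy clay): t_1 = 13.1 × 0.11 / 0.001325 = 1087 d
  layer 2 (coarse sand): t_2 = 7.84 × 0.20 / 0.001325 = 1183 d
  layer 3 (weathered basalt): t_3 = 10.4 × 0.08 / 0.001325 = 627.8 d
  layer 4 (clean gravel): t_4 = 8.22 × 0.29 / 0.001325 = 1799 d
Total t = Σ t_i = 4697 days = 12.86 years.

12.9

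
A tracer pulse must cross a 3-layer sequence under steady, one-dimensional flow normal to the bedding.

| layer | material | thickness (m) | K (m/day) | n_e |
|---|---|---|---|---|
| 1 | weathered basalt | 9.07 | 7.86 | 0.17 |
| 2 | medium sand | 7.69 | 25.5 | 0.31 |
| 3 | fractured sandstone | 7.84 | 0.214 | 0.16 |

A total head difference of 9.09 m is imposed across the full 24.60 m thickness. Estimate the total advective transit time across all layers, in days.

With flow normal to the layers, continuity requires the same specific discharge q through every layer.
Σ(b_i/K_i) = 9.07/7.86 + 7.69/25.5 + 7.84/0.214 = 38.09 d.
q = Δh / Σ(b_i/K_i) = 9.09 / 38.09 = 0.2386 m/day.
In each layer the seepage velocity is v_i = q/n_i, so the layer transit time is t_i = b_i·n_i / q:
  layer 1 (weathered basalt): t_1 = 9.07 × 0.17 / 0.2386 = 6.461 d
  layer 2 (medium sand): t_2 = 7.69 × 0.31 / 0.2386 = 9.990 d
  layer 3 (fractured sandstone): t_3 = 7.84 × 0.16 / 0.2386 = 5.256 d
Total t = Σ t_i = 21.71 days.

21.7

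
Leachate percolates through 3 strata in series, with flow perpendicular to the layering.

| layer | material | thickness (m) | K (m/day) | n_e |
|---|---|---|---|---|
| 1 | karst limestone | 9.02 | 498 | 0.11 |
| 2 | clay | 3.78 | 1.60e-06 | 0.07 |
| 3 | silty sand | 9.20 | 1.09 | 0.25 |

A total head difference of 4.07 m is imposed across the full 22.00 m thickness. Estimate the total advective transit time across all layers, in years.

5650

With flow normal to the layers, continuity requires the same specific discharge q through every layer.
Σ(b_i/K_i) = 9.02/498 + 3.78/1.60e-06 + 9.20/1.09 = 2.363e+06 d.
q = Δh / Σ(b_i/K_i) = 4.07 / 2.363e+06 = 1.723e-06 m/day.
In each layer the seepage velocity is v_i = q/n_i, so the layer transit time is t_i = b_i·n_i / q:
  layer 1 (karst limestone): t_1 = 9.02 × 0.11 / 1.723e-06 = 5.759e+05 d
  layer 2 (clay): t_2 = 3.78 × 0.07 / 1.723e-06 = 1.536e+05 d
  layer 3 (silty sand): t_3 = 9.20 × 0.25 / 1.723e-06 = 1.335e+06 d
Total t = Σ t_i = 2.065e+06 days = 5653 years.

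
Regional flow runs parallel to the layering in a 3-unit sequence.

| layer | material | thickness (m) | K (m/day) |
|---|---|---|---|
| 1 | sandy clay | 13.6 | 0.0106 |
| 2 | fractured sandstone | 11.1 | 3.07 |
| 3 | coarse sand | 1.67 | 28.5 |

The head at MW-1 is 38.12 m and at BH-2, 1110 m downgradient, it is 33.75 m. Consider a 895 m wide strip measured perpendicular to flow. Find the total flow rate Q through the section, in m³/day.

288

Flow is parallel to layering, so each bed carries its own Darcy discharge and the transmissivities add.
Σ(K_i·b_i) = 0.0106×13.6 + 3.07×11.1 + 28.5×1.67 = 81.82 m²/day.
Hydraulic gradient i = (38.12 − 33.75) / 1110 = 4.37 / 1110 = 0.003937.
Q = Σ(K_i·b_i) · W · i = 81.82 × 895 × 0.003937 = 288.3 m³/day.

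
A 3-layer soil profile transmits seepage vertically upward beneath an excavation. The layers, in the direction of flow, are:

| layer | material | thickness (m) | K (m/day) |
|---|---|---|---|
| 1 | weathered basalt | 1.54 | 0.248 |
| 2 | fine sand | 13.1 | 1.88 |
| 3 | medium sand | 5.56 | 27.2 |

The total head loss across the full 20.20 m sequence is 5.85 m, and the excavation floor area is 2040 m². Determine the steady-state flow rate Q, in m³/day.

892

Flow is perpendicular to layering, so the layers act in series and the equivalent K is the thickness-weighted harmonic mean.
Total thickness L = 1.54 + 13.1 + 5.56 = 20.20 m.
Σ(b_i/K_i) = 1.54/0.248 + 13.1/1.88 + 5.56/27.2 = 13.38 d.
K_eq = L / Σ(b_i/K_i) = 20.20 / 13.38 = 1.509 m/day.
Q = K_eq · A · (Δh/L) = 1.509 × 2040 × (5.85/20.20) = 891.8 m³/day.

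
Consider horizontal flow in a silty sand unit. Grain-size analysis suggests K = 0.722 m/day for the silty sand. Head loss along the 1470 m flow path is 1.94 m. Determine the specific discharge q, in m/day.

0.000953

Hydraulic gradient i = Δh / L = 1.94 / 1470 = 0.001320.
Specific discharge q = K · i = 0.7220 × 0.001320 = 0.0009528 m/day.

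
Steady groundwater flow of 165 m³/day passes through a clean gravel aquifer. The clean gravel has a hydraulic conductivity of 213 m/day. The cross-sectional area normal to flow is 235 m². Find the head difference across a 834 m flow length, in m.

2.75

From Q = K·A·i, i = Q / (K·A) = 165 / (213.0 × 235.0) = 0.003296.
Head loss Δh = i · L = 0.003296 × 834 = 2.749 m.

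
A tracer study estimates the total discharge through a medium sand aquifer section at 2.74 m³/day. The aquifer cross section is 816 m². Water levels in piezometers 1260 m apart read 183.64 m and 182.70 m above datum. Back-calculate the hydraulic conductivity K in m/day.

Hydraulic gradient i = (183.64 − 182.70) / 1260 = 0.94 / 1260 = 0.0007460.
From Q = K·A·i, K = Q / (A·i) = 2.74 / (816.0 × 0.0007460) = 4.501 m/day.

4.50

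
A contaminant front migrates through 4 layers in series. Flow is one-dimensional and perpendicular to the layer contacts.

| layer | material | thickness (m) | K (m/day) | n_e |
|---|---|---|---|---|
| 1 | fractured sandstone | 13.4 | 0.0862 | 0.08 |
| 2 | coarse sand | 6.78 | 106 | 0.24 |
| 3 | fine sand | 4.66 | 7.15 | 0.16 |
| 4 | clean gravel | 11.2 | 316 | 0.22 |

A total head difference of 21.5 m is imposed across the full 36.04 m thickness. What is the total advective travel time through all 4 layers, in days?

With flow normal to the layers, continuity requires the same specific discharge q through every layer.
Σ(b_i/K_i) = 13.4/0.0862 + 6.78/106 + 4.66/7.15 + 11.2/316 = 156.2 d.
q = Δh / Σ(b_i/K_i) = 21.5 / 156.2 = 0.1376 m/day.
In each layer the seepage velocity is v_i = q/n_i, so the layer transit time is t_i = b_i·n_i / q:
  layer 1 (fractured sandstone): t_1 = 13.4 × 0.08 / 0.1376 = 7.788 d
  layer 2 (coarse sand): t_2 = 6.78 × 0.24 / 0.1376 = 11.82 d
  layer 3 (fine sand): t_3 = 4.66 × 0.16 / 0.1376 = 5.417 d
  layer 4 (clean gravel): t_4 = 11.2 × 0.22 / 0.1376 = 17.90 d
Total t = Σ t_i = 42.93 days.

42.9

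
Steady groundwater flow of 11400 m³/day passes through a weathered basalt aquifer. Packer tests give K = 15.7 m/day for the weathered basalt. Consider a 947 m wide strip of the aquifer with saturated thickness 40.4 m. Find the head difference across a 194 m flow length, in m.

Cross-sectional area A = 947 × 40.4 = 38259 m².
From Q = K·A·i, i = Q / (K·A) = 11400 / (15.70 × 38259) = 0.01898.
Head loss Δh = i · L = 0.01898 × 194 = 3.682 m.

3.68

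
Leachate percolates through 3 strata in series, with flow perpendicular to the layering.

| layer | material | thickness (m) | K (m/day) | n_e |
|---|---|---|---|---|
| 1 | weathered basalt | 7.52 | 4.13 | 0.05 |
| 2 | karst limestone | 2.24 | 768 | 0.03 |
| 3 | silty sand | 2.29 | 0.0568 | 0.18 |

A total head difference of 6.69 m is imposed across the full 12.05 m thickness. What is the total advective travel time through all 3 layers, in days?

With flow normal to the layers, continuity requires the same specific discharge q through every layer.
Σ(b_i/K_i) = 7.52/4.13 + 2.24/768 + 2.29/0.0568 = 42.14 d.
q = Δh / Σ(b_i/K_i) = 6.69 / 42.14 = 0.1588 m/day.
In each layer the seepage velocity is v_i = q/n_i, so the layer transit time is t_i = b_i·n_i / q:
  layer 1 (weathered basalt): t_1 = 7.52 × 0.05 / 0.1588 = 2.368 d
  layer 2 (karst limestone): t_2 = 2.24 × 0.03 / 0.1588 = 0.4233 d
  layer 3 (silty sand): t_3 = 2.29 × 0.18 / 0.1588 = 2.596 d
Total t = Σ t_i = 5.388 days.

5.39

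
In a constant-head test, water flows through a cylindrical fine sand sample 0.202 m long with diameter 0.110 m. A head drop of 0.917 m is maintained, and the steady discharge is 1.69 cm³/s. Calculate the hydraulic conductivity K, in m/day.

Cross-sectional area A = π·(d/2)² = π × (0.110/2)² = 0.009503 m².
Convert discharge: 1.69 cm³/s = 1.690e-06 m³/s.
Darcy's law rearranged: K = Q·L / (A·Δh) = 1.690e-06 × 0.202 / (0.009503 × 0.917) = 3.917e-05 m/s = 3.385 m/day.

3.38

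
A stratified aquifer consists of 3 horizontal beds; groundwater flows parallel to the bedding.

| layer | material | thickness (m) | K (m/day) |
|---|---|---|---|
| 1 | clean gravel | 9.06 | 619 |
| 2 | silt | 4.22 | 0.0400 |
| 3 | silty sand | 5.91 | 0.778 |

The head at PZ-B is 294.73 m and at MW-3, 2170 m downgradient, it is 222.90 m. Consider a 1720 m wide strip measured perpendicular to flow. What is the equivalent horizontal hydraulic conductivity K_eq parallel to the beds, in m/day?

292

Flow is parallel to layering, so each bed carries its own Darcy discharge and the transmissivities add.
Σ(K_i·b_i) = 619×9.06 + 0.0400×4.22 + 0.778×5.91 = 5613 m²/day.
Total thickness b = 19.19 m, so K_eq = Σ(K_i·b_i)/b = 292.5 m/day.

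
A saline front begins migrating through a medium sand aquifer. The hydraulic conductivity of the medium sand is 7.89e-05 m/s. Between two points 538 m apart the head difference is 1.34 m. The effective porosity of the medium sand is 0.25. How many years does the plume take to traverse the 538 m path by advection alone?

Convert K: 7.89e-05 m/s × 86400 = 6.817 m/day.
Hydraulic gradient i = Δh / L = 1.34 / 538 = 0.002491.
Darcy flux q = K · i = 6.817 × 0.002491 = 0.01698 m/day.
Seepage velocity v = q / n_e = 0.01698 / 0.25 = 0.06792 m/day.
Travel time t = L / v = 538 / 0.06792 = 7922 days = 21.69 years.

21.7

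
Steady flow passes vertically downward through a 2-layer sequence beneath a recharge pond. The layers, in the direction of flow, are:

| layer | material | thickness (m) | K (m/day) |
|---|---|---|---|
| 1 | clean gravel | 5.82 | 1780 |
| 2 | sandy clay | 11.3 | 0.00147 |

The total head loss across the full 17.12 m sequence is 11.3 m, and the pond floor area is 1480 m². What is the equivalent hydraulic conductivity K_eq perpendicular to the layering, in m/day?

Flow is perpendicular to layering, so the layers act in series and the equivalent K is the thickness-weighted harmonic mean.
Total thickness L = 5.82 + 11.3 = 17.12 m.
Σ(b_i/K_i) = 5.82/1780 + 11.3/0.00147 = 7687 d.
K_eq = L / Σ(b_i/K_i) = 17.12 / 7687 = 0.002227 m/day.

0.00223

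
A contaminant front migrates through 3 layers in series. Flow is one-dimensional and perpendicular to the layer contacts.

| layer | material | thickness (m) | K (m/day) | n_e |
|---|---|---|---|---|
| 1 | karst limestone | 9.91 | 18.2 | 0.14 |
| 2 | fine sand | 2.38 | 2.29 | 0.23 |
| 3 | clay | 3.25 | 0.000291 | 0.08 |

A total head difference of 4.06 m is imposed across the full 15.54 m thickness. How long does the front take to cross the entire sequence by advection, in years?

16.5

With flow normal to the layers, continuity requires the same specific discharge q through every layer.
Σ(b_i/K_i) = 9.91/18.2 + 2.38/2.29 + 3.25/0.000291 = 11170 d.
q = Δh / Σ(b_i/K_i) = 4.06 / 11170 = 0.0003635 m/day.
In each layer the seepage velocity is v_i = q/n_i, so the layer transit time is t_i = b_i·n_i / q:
  layer 1 (karst limestone): t_1 = 9.91 × 0.14 / 0.0003635 = 3817 d
  layer 2 (fine sand): t_2 = 2.38 × 0.23 / 0.0003635 = 1506 d
  layer 3 (clay): t_3 = 3.25 × 0.08 / 0.0003635 = 715.3 d
Total t = Σ t_i = 6038 days = 16.53 years.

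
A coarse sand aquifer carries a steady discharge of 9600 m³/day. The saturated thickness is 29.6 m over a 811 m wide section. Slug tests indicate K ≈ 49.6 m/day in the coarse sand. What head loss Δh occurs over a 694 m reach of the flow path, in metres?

Cross-sectional area A = 811 × 29.6 = 24006 m².
From Q = K·A·i, i = Q / (K·A) = 9600 / (49.60 × 24006) = 0.008063.
Head loss Δh = i · L = 0.008063 × 694 = 5.595 m.

5.60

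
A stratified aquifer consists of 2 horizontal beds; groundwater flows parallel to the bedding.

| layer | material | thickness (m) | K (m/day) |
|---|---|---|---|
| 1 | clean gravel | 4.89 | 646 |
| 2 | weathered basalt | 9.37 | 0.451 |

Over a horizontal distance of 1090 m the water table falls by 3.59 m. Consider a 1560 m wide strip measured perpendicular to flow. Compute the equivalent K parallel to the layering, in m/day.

Flow is parallel to layering, so each bed carries its own Darcy discharge and the transmissivities add.
Σ(K_i·b_i) = 646×4.89 + 0.451×9.37 = 3163 m²/day.
Total thickness b = 14.26 m, so K_eq = Σ(K_i·b_i)/b = 221.8 m/day.

222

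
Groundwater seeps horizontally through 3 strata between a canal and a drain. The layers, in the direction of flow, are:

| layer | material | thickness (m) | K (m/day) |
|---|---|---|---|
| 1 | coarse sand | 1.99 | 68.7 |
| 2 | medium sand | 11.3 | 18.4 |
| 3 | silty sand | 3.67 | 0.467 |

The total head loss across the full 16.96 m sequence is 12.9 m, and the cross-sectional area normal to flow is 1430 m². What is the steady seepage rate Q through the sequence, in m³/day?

Flow is perpendicular to layering, so the layers act in series and the equivalent K is the thickness-weighted harmonic mean.
Total thickness L = 1.99 + 11.3 + 3.67 = 16.96 m.
Σ(b_i/K_i) = 1.99/68.7 + 11.3/18.4 + 3.67/0.467 = 8.502 d.
K_eq = L / Σ(b_i/K_i) = 16.96 / 8.502 = 1.995 m/day.
Q = K_eq · A · (Δh/L) = 1.995 × 1430 × (12.9/16.96) = 2170 m³/day.

2170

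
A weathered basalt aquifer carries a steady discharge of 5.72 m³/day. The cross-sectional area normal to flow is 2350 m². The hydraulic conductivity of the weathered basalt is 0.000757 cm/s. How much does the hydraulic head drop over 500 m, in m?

1.86

Convert K: 0.000757 cm/s × 864 = 0.6540 m/day.
From Q = K·A·i, i = Q / (K·A) = 5.72 / (0.6540 × 2350) = 0.003722.
Head loss Δh = i · L = 0.003722 × 500 = 1.861 m.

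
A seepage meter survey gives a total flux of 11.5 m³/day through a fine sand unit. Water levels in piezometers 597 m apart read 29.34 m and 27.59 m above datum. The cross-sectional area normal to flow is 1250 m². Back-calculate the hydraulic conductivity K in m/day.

3.14

Hydraulic gradient i = (29.34 − 27.59) / 597 = 1.75 / 597 = 0.002931.
From Q = K·A·i, K = Q / (A·i) = 11.5 / (1250 × 0.002931) = 3.139 m/day.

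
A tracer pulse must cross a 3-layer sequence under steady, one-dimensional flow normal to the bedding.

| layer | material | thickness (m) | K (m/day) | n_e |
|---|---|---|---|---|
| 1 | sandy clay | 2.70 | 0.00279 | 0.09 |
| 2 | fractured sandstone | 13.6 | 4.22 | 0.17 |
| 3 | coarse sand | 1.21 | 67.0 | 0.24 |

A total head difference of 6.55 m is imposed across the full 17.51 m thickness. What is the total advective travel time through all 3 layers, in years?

1.15

With flow normal to the layers, continuity requires the same specific discharge q through every layer.
Σ(b_i/K_i) = 2.70/0.00279 + 13.6/4.22 + 1.21/67.0 = 971.0 d.
q = Δh / Σ(b_i/K_i) = 6.55 / 971.0 = 0.006746 m/day.
In each layer the seepage velocity is v_i = q/n_i, so the layer transit time is t_i = b_i·n_i / q:
  layer 1 (sandy clay): t_1 = 2.70 × 0.09 / 0.006746 = 36.02 d
  layer 2 (fractured sandstone): t_2 = 13.6 × 0.17 / 0.006746 = 342.7 d
  layer 3 (coarse sand): t_3 = 1.21 × 0.24 / 0.006746 = 43.05 d
Total t = Σ t_i = 421.8 days = 1.155 years.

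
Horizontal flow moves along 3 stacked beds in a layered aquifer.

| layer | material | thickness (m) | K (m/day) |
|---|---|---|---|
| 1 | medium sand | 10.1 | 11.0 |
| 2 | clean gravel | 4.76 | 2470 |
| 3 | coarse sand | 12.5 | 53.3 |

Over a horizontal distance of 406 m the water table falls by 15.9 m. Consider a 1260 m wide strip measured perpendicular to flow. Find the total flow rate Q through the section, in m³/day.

619000

Flow is parallel to layering, so each bed carries its own Darcy discharge and the transmissivities add.
Σ(K_i·b_i) = 11.0×10.1 + 2470×4.76 + 53.3×12.5 = 12535 m²/day.
Hydraulic gradient i = Δh / L = 15.9 / 406 = 0.03916.
Q = Σ(K_i·b_i) · W · i = 12535 × 1260 × 0.03916 = 6.185e+05 m³/day.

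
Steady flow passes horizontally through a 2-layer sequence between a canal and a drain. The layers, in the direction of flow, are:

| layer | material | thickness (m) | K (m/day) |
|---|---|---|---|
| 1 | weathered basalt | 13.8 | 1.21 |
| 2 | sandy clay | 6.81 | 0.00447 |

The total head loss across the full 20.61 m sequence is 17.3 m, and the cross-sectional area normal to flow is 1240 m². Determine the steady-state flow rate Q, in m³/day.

14.0

Flow is perpendicular to layering, so the layers act in series and the equivalent K is the thickness-weighted harmonic mean.
Total thickness L = 13.8 + 6.81 = 20.61 m.
Σ(b_i/K_i) = 13.8/1.21 + 6.81/0.00447 = 1535 d.
K_eq = L / Σ(b_i/K_i) = 20.61 / 1535 = 0.01343 m/day.
Q = K_eq · A · (Δh/L) = 0.01343 × 1240 × (17.3/20.61) = 13.98 m³/day.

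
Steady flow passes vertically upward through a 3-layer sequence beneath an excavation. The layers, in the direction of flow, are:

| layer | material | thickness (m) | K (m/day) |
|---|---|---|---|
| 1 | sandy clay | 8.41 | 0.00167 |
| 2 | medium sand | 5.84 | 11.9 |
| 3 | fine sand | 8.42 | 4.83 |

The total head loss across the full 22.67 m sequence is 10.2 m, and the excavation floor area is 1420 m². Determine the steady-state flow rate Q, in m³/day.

2.87

Flow is perpendicular to layering, so the layers act in series and the equivalent K is the thickness-weighted harmonic mean.
Total thickness L = 8.41 + 5.84 + 8.42 = 22.67 m.
Σ(b_i/K_i) = 8.41/0.00167 + 5.84/11.9 + 8.42/4.83 = 5038 d.
K_eq = L / Σ(b_i/K_i) = 22.67 / 5038 = 0.004500 m/day.
Q = K_eq · A · (Δh/L) = 0.004500 × 1420 × (10.2/22.67) = 2.875 m³/day.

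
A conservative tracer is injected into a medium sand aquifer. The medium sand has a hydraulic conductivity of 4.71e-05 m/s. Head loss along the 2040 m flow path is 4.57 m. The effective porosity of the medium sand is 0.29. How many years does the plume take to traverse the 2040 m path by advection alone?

178

Convert K: 4.71e-05 m/s × 86400 = 4.069 m/day.
Hydraulic gradient i = Δh / L = 4.57 / 2040 = 0.002240.
Darcy flux q = K · i = 4.069 × 0.002240 = 0.009116 m/day.
Seepage velocity v = q / n_e = 0.009116 / 0.29 = 0.03144 m/day.
Travel time t = L / v = 2040 / 0.03144 = 64894 days = 177.7 years.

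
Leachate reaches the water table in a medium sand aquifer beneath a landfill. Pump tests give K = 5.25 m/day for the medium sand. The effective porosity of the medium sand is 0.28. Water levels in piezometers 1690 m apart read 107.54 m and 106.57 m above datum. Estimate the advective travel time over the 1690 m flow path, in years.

Hydraulic gradient i = (107.54 − 106.57) / 1690 = 0.97 / 1690 = 0.0005740.
Darcy flux q = K · i = 5.250 × 0.0005740 = 0.003013 m/day.
Seepage velocity v = q / n_e = 0.003013 / 0.28 = 0.01076 m/day.
Travel time t = L / v = 1690 / 0.01076 = 1.570e+05 days = 429.9 years.

430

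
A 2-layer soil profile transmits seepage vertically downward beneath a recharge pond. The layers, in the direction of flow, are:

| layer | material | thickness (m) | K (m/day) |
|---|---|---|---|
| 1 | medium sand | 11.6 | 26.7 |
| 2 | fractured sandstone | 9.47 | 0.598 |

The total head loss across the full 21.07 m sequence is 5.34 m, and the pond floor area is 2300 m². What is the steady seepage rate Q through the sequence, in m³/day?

755

Flow is perpendicular to layering, so the layers act in series and the equivalent K is the thickness-weighted harmonic mean.
Total thickness L = 11.6 + 9.47 = 21.07 m.
Σ(b_i/K_i) = 11.6/26.7 + 9.47/0.598 = 16.27 d.
K_eq = L / Σ(b_i/K_i) = 21.07 / 16.27 = 1.295 m/day.
Q = K_eq · A · (Δh/L) = 1.295 × 2300 × (5.34/21.07) = 754.9 m³/day.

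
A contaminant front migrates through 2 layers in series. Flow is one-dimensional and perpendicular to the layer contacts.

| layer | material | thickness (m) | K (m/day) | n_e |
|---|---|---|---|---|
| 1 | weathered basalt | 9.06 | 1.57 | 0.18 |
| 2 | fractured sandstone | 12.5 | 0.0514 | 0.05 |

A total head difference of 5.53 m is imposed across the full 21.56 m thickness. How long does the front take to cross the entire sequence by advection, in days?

With flow normal to the layers, continuity requires the same specific discharge q through every layer.
Σ(b_i/K_i) = 9.06/1.57 + 12.5/0.0514 = 249.0 d.
q = Δh / Σ(b_i/K_i) = 5.53 / 249.0 = 0.02221 m/day.
In each layer the seepage velocity is v_i = q/n_i, so the layer transit time is t_i = b_i·n_i / q:
  layer 1 (weathered basalt): t_1 = 9.06 × 0.18 / 0.02221 = 73.42 d
  layer 2 (fractured sandstone): t_2 = 12.5 × 0.05 / 0.02221 = 28.14 d
Total t = Σ t_i = 101.6 days.

102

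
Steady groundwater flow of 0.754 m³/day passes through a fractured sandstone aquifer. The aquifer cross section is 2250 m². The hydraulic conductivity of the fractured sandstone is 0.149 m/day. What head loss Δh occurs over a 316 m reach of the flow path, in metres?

0.711

From Q = K·A·i, i = Q / (K·A) = 0.754 / (0.1490 × 2250) = 0.002249.
Head loss Δh = i · L = 0.002249 × 316 = 0.7107 m.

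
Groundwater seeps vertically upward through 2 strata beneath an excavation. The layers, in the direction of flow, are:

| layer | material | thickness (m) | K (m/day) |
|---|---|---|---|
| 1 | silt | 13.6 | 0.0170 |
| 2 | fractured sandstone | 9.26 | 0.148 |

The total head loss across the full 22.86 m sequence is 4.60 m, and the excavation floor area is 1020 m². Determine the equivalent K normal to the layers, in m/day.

Flow is perpendicular to layering, so the layers act in series and the equivalent K is the thickness-weighted harmonic mean.
Total thickness L = 13.6 + 9.26 = 22.86 m.
Σ(b_i/K_i) = 13.6/0.0170 + 9.26/0.148 = 862.6 d.
K_eq = L / Σ(b_i/K_i) = 22.86 / 862.6 = 0.02650 m/day.

0.0265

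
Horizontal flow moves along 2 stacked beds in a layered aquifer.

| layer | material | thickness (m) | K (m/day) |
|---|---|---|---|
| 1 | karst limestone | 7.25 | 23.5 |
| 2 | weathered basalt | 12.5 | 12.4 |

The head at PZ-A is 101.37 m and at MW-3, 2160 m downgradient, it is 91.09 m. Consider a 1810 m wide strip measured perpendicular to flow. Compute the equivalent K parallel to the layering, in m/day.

Flow is parallel to layering, so each bed carries its own Darcy discharge and the transmissivities add.
Σ(K_i·b_i) = 23.5×7.25 + 12.4×12.5 = 325.4 m²/day.
Total thickness b = 19.75 m, so K_eq = Σ(K_i·b_i)/b = 16.47 m/day.

16.5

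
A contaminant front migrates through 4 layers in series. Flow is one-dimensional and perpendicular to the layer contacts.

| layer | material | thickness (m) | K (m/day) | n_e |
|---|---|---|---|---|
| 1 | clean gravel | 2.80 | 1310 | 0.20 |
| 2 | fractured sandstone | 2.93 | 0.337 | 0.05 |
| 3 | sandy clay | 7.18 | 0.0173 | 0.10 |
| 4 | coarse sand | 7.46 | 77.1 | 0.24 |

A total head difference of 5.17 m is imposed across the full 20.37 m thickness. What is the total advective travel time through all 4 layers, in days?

With flow normal to the layers, continuity requires the same specific discharge q through every layer.
Σ(b_i/K_i) = 2.80/1310 + 2.93/0.337 + 7.18/0.0173 + 7.46/77.1 = 423.8 d.
q = Δh / Σ(b_i/K_i) = 5.17 / 423.8 = 0.01220 m/day.
In each layer the seepage velocity is v_i = q/n_i, so the layer transit time is t_i = b_i·n_i / q:
  layer 1 (clean gravel): t_1 = 2.80 × 0.20 / 0.01220 = 45.91 d
  layer 2 (fractured sandstone): t_2 = 2.93 × 0.05 / 0.01220 = 12.01 d
  layer 3 (sandy clay): t_3 = 7.18 × 0.10 / 0.01220 = 58.86 d
  layer 4 (coarse sand): t_4 = 7.46 × 0.24 / 0.01220 = 146.8 d
Total t = Σ t_i = 263.5 days.

264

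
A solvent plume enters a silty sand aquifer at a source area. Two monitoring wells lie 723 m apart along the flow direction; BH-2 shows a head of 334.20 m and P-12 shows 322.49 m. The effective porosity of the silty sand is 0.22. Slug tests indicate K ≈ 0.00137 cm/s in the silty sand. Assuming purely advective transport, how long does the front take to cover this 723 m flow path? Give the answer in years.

22.7

Convert K: 0.00137 cm/s × 864 = 1.184 m/day.
Hydraulic gradient i = (334.20 − 322.49) / 723 = 11.71 / 723 = 0.01620.
Darcy flux q = K · i = 1.184 × 0.01620 = 0.01917 m/day.
Seepage velocity v = q / n_e = 0.01917 / 0.22 = 0.08714 m/day.
Travel time t = L / v = 723 / 0.08714 = 8297 days = 22.72 years.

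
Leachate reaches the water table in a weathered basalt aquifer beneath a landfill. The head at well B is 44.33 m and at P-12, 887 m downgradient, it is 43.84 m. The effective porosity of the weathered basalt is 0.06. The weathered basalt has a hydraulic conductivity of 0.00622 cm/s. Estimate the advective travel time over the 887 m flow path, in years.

Convert K: 0.00622 cm/s × 864 = 5.374 m/day.
Hydraulic gradient i = (44.33 − 43.84) / 887 = 0.49 / 887 = 0.0005524.
Darcy flux q = K · i = 5.374 × 0.0005524 = 0.002969 m/day.
Seepage velocity v = q / n_e = 0.002969 / 0.06 = 0.04948 m/day.
Travel time t = L / v = 887 / 0.04948 = 17927 days = 49.08 years.

49.1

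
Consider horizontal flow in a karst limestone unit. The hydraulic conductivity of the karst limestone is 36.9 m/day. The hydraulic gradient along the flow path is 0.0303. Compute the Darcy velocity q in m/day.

Hydraulic gradient i = 0.0303.
Specific discharge q = K · i = 36.90 × 0.03030 = 1.118 m/day.

1.12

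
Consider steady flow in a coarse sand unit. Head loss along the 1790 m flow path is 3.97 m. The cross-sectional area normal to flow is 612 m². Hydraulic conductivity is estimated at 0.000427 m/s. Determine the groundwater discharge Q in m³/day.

Convert K: 0.000427 m/s × 86400 = 36.89 m/day.
Hydraulic gradient i = Δh / L = 3.97 / 1790 = 0.002218.
Darcy's law: Q = K · A · i = 36.89 × 612.0 × 0.002218 = 50.08 m³/day.

50.1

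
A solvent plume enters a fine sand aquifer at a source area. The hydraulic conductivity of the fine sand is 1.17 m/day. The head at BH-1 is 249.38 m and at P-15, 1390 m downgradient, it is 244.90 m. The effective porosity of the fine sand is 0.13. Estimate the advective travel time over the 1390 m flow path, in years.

131

Hydraulic gradient i = (249.38 − 244.90) / 1390 = 4.48 / 1390 = 0.003223.
Darcy flux q = K · i = 1.170 × 0.003223 = 0.003771 m/day.
Seepage velocity v = q / n_e = 0.003771 / 0.13 = 0.02901 m/day.
Travel time t = L / v = 1390 / 0.02901 = 47919 days = 131.2 years.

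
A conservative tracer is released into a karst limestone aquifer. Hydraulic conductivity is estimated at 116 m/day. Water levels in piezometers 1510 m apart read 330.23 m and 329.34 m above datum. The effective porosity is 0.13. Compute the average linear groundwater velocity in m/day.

Hydraulic gradient i = (330.23 − 329.34) / 1510 = 0.89 / 1510 = 0.0005894.
Darcy flux q = K · i = 116.0 × 0.0005894 = 0.06837 m/day.
Seepage velocity v = q / n_e = 0.06837 / 0.13 = 0.5259 m/day.

0.526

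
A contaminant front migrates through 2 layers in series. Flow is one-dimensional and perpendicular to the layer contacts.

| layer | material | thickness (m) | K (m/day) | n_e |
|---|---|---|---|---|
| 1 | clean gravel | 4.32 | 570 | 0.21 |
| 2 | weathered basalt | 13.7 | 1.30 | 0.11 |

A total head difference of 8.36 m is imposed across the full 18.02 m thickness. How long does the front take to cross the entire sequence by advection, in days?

3.05

With flow normal to the layers, continuity requires the same specific discharge q through every layer.
Σ(b_i/K_i) = 4.32/570 + 13.7/1.30 = 10.55 d.
q = Δh / Σ(b_i/K_i) = 8.36 / 10.55 = 0.7927 m/day.
In each layer the seepage velocity is v_i = q/n_i, so the layer transit time is t_i = b_i·n_i / q:
  layer 1 (clean gravel): t_1 = 4.32 × 0.21 / 0.7927 = 1.144 d
  layer 2 (weathered basalt): t_2 = 13.7 × 0.11 / 0.7927 = 1.901 d
Total t = Σ t_i = 3.045 days.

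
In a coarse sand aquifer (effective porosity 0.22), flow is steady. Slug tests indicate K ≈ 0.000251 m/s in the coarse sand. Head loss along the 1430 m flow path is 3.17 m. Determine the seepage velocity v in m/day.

0.219

Convert K: 0.000251 m/s × 86400 = 21.69 m/day.
Hydraulic gradient i = Δh / L = 3.17 / 1430 = 0.002217.
Darcy flux q = K · i = 21.69 × 0.002217 = 0.04807 m/day.
Seepage velocity v = q / n_e = 0.04807 / 0.22 = 0.2185 m/day.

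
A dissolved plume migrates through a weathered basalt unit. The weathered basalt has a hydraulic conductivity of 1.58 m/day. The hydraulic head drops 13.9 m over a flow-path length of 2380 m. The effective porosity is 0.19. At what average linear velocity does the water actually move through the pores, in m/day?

Hydraulic gradient i = Δh / L = 13.9 / 2380 = 0.005840.
Darcy flux q = K · i = 1.580 × 0.005840 = 0.009228 m/day.
Seepage velocity v = q / n_e = 0.009228 / 0.19 = 0.04857 m/day.

0.0486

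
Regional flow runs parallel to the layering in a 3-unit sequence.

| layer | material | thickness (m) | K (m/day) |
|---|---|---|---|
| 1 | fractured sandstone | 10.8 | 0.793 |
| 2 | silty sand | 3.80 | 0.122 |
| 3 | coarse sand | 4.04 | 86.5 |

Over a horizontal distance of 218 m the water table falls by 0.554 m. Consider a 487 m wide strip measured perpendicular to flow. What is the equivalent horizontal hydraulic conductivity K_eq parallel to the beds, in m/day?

19.2

Flow is parallel to layering, so each bed carries its own Darcy discharge and the transmissivities add.
Σ(K_i·b_i) = 0.793×10.8 + 0.122×3.80 + 86.5×4.04 = 358.5 m²/day.
Total thickness b = 18.64 m, so K_eq = Σ(K_i·b_i)/b = 19.23 m/day.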